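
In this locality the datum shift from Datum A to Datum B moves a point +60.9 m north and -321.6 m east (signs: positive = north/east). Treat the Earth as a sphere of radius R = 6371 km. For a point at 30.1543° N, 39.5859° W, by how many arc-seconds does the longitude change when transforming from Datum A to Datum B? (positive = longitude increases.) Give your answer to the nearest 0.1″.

Δλ = -12.0″

At latitude 30.1543°, cos φ = 0.864676.
One radian of longitude at latitude φ spans R cos φ, so Δλ = ΔE / (R cos φ) = -321.6 / (6371000 × 0.864676) = -5.8379e-05 rad = -12.041″.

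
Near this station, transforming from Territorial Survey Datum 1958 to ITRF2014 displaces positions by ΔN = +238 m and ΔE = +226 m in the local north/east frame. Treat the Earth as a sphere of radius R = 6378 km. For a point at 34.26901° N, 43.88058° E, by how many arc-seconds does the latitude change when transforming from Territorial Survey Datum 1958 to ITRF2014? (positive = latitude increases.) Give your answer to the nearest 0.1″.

Δφ = 7.7″

On a sphere of radius R, 1 rad of latitude = R, so Δφ = ΔN / R = 238.0 / 6378000 = 3.7316e-05 rad = 7.697″.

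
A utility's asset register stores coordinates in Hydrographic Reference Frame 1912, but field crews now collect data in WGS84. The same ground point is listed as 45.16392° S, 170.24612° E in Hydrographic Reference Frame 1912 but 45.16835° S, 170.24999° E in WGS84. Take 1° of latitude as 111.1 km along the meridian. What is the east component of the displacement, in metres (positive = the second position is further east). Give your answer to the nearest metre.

ΔE = 303 m

Δφ = -45.16835° − -45.16392° = -0.00443°; Δλ = 170.24999° − 170.24612° = +0.00387°.
ΔN = Δφ × 111100 = -492.2 m; ΔE = Δλ × 111100 × cos(-45.16392°) = +0.00387 × 111100 × 0.705081 = 303.2 m.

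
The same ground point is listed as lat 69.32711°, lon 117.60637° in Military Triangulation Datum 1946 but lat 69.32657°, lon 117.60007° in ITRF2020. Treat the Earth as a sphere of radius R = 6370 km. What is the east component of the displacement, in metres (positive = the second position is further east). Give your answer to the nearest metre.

Δφ = 69.32657° − 69.32711° = -0.00054°; Δλ = 117.60007° − 117.60637° = -0.00630°.
1° along a meridian = πR/180 = 111177 m.
ΔN = Δφ × 111177 = -60.0 m; ΔE = Δλ × 111177 × cos(69.32711°) = -0.00630 × 111177 × 0.353032 = -247.3 m.

ΔE = -247 m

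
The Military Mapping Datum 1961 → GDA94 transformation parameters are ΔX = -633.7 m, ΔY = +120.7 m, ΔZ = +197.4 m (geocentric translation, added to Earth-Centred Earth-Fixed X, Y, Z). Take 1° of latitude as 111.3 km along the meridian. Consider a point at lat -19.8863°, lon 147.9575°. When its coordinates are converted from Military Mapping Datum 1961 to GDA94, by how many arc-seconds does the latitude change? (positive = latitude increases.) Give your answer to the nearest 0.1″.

Δφ = 12.6″

sin φ = -0.340155, cos φ = 0.940369, sin λ = 0.530548, cos λ = -0.847655.
North component: ΔN = −sin φ cos λ·ΔX − sin φ sin λ·ΔY + cos φ·ΔZ = −(-0.340155)(-0.847655)(-633.7) − (-0.340155)(0.530548)(120.7) + (0.940369)(197.4) = 390.13 m.
1° of latitude spans 111300 m, so Δφ = 390.13 / 111300 × 3600 = 12.619″.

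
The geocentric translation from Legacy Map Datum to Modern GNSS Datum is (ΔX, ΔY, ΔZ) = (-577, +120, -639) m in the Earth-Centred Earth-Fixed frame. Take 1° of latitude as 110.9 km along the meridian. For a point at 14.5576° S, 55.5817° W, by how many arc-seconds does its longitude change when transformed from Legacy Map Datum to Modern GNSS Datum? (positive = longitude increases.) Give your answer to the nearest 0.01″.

Δλ = -13.69″

sin φ = -0.251353, cos φ = 0.967895, sin λ = -0.824933, cos λ = 0.565231.
East component: ΔE = −sin λ·ΔX + cos λ·ΔY = −(-0.824933)(-577) + (0.565231)(120) = -408.16 m.
1° of latitude spans 110900 m; at latitude φ, 1° of longitude spans that × cos φ = 107339.6 m, so Δλ = -408.16 / 107339.6 × 3600 = -13.689″.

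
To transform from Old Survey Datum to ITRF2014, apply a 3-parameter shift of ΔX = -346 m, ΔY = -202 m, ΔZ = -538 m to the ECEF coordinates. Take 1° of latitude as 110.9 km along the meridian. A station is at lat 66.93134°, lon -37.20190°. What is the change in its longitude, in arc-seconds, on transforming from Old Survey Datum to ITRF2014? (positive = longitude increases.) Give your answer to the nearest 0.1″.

Δλ = -30.7″

sin φ = 0.920036, cos φ = 0.391834, sin λ = -0.604626, cos λ = 0.796510.
East component: ΔE = −sin λ·ΔX + cos λ·ΔY = −(-0.604626)(-346) + (0.796510)(-202) = -370.10 m.
1° of latitude spans 110900 m; at latitude φ, 1° of longitude spans that × cos φ = 43454.4 m, so Δλ = -370.10 / 43454.4 × 3600 = -30.661″.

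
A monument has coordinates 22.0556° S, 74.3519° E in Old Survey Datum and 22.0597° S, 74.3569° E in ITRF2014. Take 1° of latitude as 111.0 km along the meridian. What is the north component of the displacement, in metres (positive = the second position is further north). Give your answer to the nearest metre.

ΔN = -455 m

Δφ = -22.0597° − -22.0556° = -0.0041°; Δλ = 74.3569° − 74.3519° = +0.0050°.
ΔN = Δφ × 111000 = -455.1 m; ΔE = Δλ × 111000 × cos(-22.0556°) = +0.0050 × 111000 × 0.926820 = 514.4 m.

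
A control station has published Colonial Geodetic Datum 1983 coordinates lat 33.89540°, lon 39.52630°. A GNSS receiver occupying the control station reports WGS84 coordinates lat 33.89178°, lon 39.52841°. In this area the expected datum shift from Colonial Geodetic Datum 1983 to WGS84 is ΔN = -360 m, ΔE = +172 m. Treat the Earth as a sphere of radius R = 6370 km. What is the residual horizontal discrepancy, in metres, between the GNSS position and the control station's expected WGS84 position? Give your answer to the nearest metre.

48 m

Observed coordinate differences: Δφ = -0.00362°, Δλ = +0.00211°.
Converting to metres (1° lat = 111177 m, cos φ = 0.830057): observed ΔN = -402.5 m, observed ΔE = 194.7 m.
Subtracting the expected shift leaves a residual of -402.5 − (-360) = -42.5 m north and 194.7 − (172) = 22.7 m east.
Residual distance = √((-42.5)² + 22.7²) = 48.2 m.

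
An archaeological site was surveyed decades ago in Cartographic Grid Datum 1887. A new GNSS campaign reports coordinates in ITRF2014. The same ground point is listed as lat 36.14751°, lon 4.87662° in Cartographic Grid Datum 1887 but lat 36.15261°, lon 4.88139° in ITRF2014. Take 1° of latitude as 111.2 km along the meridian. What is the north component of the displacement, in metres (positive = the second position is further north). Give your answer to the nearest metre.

ΔN = 567 m

Δφ = 36.15261° − 36.14751° = +0.00510°; Δλ = 4.88139° − 4.87662° = +0.00477°.
ΔN = Δφ × 111200 = 567.1 m; ΔE = Δλ × 111200 × cos(36.14751°) = +0.00477 × 111200 × 0.807501 = 428.3 m.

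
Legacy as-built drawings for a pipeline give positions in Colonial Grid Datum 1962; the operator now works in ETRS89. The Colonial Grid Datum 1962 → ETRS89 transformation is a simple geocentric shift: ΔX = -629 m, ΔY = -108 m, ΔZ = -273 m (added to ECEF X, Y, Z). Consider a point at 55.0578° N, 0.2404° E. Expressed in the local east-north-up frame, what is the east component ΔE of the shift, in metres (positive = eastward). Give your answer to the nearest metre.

At φ = 55.0578°, λ = 0.2404°: sin φ = 0.819730, cos φ = 0.572750, sin λ = 0.004196, cos λ = 0.999991.
ΔE = −sin λ·ΔX + cos λ·ΔY = −(0.004196)·(-629) + (0.999991)·(-108) = -105.36 m.

ΔE = -105 m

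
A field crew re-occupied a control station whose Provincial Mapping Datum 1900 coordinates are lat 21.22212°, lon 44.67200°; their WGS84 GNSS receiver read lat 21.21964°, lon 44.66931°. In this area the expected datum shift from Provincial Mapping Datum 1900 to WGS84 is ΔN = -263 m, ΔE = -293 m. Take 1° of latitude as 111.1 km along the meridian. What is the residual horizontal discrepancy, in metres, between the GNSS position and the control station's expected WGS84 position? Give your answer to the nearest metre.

Observed coordinate differences: Δφ = -0.00248°, Δλ = -0.00269°.
Converting to metres (1° lat = 111100 m, cos φ = 0.932184): observed ΔN = -275.5 m, observed ΔE = -278.6 m.
Subtracting the expected shift leaves a residual of -275.5 − (-263) = -12.5 m north and -278.6 − (-293) = 14.4 m east.
Residual distance = √((-12.5)² + 14.4²) = 19.1 m.

19 m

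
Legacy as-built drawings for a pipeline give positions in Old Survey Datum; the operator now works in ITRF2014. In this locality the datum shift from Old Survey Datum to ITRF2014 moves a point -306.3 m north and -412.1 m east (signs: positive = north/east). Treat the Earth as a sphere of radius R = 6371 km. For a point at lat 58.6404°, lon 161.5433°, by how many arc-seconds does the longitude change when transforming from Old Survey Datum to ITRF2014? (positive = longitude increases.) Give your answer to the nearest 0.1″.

At latitude 58.6404°, cos φ = 0.520408.
One radian of longitude at latitude φ spans R cos φ, so Δλ = ΔE / (R cos φ) = -412.1 / (6371000 × 0.520408) = -1.2429e-04 rad = -25.638″.

Δλ = -25.6″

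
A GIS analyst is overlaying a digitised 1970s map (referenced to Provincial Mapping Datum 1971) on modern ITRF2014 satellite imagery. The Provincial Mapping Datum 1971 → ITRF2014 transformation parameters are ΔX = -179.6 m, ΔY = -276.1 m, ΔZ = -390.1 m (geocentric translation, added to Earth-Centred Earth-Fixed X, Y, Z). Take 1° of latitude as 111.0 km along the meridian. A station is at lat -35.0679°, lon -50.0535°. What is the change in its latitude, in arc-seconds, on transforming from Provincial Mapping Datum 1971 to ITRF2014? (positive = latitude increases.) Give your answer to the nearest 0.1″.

Δφ = -8.6″

sin φ = -0.574547, cos φ = 0.818472, sin λ = -0.766644, cos λ = 0.642072.
North component: ΔN = −sin φ cos λ·ΔX − sin φ sin λ·ΔY + cos φ·ΔZ = −(-0.574547)(0.642072)(-179.6) − (-0.574547)(-0.766644)(-276.1) + (0.818472)(-390.1) = -263.93 m.
1° of latitude spans 111000 m, so Δφ = -263.93 / 111000 × 3600 = -8.560″.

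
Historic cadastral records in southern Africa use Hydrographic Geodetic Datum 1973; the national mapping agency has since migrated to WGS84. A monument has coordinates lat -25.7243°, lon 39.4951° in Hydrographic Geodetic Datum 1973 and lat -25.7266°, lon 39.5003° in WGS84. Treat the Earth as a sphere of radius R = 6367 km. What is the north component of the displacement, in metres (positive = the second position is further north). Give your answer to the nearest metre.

Δφ = -25.7266° − -25.7243° = -0.0023°; Δλ = 39.5003° − 39.4951° = +0.0052°.
1° along a meridian = πR/180 = 111125 m.
ΔN = Δφ × 111125 = -255.6 m; ΔE = Δλ × 111125 × cos(-25.7243°) = +0.0052 × 111125 × 0.900893 = 520.6 m.

ΔN = -256 m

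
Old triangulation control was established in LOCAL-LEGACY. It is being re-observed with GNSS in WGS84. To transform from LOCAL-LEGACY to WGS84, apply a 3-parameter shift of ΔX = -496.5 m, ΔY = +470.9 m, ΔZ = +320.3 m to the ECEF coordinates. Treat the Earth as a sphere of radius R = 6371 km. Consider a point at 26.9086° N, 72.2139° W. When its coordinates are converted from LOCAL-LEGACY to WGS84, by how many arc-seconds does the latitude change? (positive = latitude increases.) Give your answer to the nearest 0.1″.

sin φ = 0.452569, cos φ = 0.891730, sin λ = -0.952204, cos λ = 0.305464.
North component: ΔN = −sin φ cos λ·ΔX − sin φ sin λ·ΔY + cos φ·ΔZ = −(0.452569)(0.305464)(-496.5) − (0.452569)(-0.952204)(470.9) + (0.891730)(320.3) = 557.19 m.
1° of latitude spans πR/180 = 111195 m, so Δφ = 557.19 / 111195 × 3600 = 18.039″.

Δφ = 18.0″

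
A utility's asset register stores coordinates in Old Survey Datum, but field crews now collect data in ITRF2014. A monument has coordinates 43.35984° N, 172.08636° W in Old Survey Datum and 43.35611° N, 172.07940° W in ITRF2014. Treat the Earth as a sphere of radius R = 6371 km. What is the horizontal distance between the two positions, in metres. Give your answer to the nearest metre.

Δφ = 43.35611° − 43.35984° = -0.00373°; Δλ = -172.07940° − -172.08636° = +0.00696°.
1° along a meridian = πR/180 = 111195 m.
ΔN = Δφ × 111195 = -414.8 m; ΔE = Δλ × 111195 × cos(43.35984°) = +0.00696 × 111195 × 0.727056 = 562.7 m.
Distance = √(ΔE² + ΔN²) = √(562.7² + (-414.8)²) = 699.0 m.

699 m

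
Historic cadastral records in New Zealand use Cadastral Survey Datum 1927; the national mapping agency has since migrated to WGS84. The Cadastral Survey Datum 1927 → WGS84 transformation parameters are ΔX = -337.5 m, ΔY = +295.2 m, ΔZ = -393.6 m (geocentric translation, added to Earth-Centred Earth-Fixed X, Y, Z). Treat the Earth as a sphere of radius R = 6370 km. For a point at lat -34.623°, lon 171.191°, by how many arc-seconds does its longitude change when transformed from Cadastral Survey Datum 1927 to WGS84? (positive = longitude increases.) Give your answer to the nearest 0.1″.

sin φ = -0.568174, cos φ = 0.822908, sin λ = 0.153141, cos λ = -0.988204.
East component: ΔE = −sin λ·ΔX + cos λ·ΔY = −(0.153141)(-337.5) + (-0.988204)(295.2) = -240.03 m.
1° of latitude spans πR/180 = 111177 m; at latitude φ, 1° of longitude spans that × cos φ = 91488.9 m, so Δλ = -240.03 / 91488.9 × 3600 = -9.445″.

Δλ = -9.4″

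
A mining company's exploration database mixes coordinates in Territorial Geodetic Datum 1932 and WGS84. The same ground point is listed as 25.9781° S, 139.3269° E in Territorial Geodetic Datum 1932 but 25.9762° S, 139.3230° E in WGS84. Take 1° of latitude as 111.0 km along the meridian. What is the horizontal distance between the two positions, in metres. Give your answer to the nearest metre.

443 m

Δφ = -25.9762° − -25.9781° = +0.0019°; Δλ = 139.3230° − 139.3269° = -0.0039°.
ΔN = Δφ × 111000 = 210.9 m; ΔE = Δλ × 111000 × cos(-25.9781°) = -0.0039 × 111000 × 0.898962 = -389.2 m.
Distance = √(ΔE² + ΔN²) = √((-389.2)² + 210.9²) = 442.6 m.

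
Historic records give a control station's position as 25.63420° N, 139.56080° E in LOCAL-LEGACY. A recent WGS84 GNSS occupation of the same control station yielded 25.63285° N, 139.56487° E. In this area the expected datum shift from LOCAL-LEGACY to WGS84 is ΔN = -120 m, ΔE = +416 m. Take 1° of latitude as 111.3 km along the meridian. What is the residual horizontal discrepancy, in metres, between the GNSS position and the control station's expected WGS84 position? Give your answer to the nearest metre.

31 m

Observed coordinate differences: Δφ = -0.00135°, Δλ = +0.00407°.
Converting to metres (1° lat = 111300 m, cos φ = 0.901574): observed ΔN = -150.3 m, observed ΔE = 408.4 m.
Subtracting the expected shift leaves a residual of -150.3 − (-120) = -30.3 m north and 408.4 − (416) = -7.6 m east.
Residual distance = √((-30.3)² + (-7.6)²) = 31.2 m.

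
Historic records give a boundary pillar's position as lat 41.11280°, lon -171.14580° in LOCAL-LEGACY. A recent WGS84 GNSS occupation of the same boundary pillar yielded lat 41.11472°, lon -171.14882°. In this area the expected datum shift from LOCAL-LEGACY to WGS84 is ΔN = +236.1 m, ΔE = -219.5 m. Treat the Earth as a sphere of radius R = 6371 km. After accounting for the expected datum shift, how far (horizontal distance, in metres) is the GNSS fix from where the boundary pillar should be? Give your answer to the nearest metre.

40 m

Observed coordinate differences: Δφ = +0.00192°, Δλ = -0.00302°.
Converting to metres (1° lat = 111195 m, cos φ = 0.753417): observed ΔN = 213.5 m, observed ΔE = -253.0 m.
Subtracting the expected shift leaves a residual of 213.5 − (236.1) = -22.6 m north and -253.0 − (-219.5) = -33.5 m east.
Residual distance = √((-22.6)² + (-33.5)²) = 40.4 m.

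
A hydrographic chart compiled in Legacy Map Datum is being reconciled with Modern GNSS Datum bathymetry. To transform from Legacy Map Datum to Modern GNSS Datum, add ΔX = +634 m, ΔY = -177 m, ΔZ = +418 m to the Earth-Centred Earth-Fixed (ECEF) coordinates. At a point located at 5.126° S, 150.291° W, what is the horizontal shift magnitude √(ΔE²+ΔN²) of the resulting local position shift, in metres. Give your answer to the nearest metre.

600 m

At φ = -5.126°, λ = -150.291°: sin φ = -0.089346, cos φ = 0.996001, sin λ = -0.495595, cos λ = -0.868554.
ΔE = −sin λ·ΔX + cos λ·ΔY = −(-0.495595)·(634) + (-0.868554)·(-177) = 467.94 m.
ΔN = −sin φ cos λ·ΔX − sin φ sin λ·ΔY + cos φ·ΔZ = −(-0.089346)(-0.868554)(634) − (-0.089346)(-0.495595)(-177) + (0.996001)(418) = 374.97 m.
Horizontal magnitude = √(ΔE² + ΔN²) = √(467.94² + 374.97²) = 599.64 m.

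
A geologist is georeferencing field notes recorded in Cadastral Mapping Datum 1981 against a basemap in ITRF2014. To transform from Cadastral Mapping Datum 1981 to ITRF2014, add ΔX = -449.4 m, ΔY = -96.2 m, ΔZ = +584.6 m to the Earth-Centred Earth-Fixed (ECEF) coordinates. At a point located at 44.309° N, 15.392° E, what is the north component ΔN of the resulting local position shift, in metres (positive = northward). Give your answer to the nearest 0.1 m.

At φ = 44.309°, λ = 15.392°: sin φ = 0.698528, cos φ = 0.715583, sin λ = 0.265422, cos λ = 0.964132.
ΔN = −sin φ cos λ·ΔX − sin φ sin λ·ΔY + cos φ·ΔZ = −(0.698528)(0.964132)(-449.4) − (0.698528)(0.265422)(-96.2) + (0.715583)(584.6) = 738.82 m.

ΔN = 738.8 m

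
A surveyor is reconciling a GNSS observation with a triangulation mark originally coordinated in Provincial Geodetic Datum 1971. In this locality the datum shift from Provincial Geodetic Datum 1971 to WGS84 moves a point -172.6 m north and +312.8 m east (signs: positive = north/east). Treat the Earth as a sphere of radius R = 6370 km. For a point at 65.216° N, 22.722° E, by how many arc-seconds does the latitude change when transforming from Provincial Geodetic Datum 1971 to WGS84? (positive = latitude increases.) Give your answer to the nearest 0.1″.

On a sphere of radius R, 1 rad of latitude = R, so Δφ = ΔN / R = -172.6 / 6370000 = -2.7096e-05 rad = -5.589″.

Δφ = -5.6″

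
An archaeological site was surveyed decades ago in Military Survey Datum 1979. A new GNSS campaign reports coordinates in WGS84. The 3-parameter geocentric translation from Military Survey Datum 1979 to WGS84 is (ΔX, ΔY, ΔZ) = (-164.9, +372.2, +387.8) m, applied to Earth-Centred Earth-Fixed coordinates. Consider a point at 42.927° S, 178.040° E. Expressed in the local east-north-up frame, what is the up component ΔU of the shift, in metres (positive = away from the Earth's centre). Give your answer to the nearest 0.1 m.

ΔU = -134.1 m

The local up (radial) axis is (cos φ cos λ, cos φ sin λ, sin φ), giving ΔU = 120.673 + 9.321 − 264.117 = -134.12 m.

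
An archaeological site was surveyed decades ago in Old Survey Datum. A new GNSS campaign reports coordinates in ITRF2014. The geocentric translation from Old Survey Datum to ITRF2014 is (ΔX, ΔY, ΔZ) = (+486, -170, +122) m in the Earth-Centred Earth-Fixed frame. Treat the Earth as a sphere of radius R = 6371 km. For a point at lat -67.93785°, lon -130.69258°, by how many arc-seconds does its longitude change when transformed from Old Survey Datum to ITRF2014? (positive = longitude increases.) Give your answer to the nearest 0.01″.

Δλ = 41.32″

sin φ = -0.926777, cos φ = 0.375612, sin λ = -0.758219, cos λ = -0.652000.
East component: ΔE = −sin λ·ΔX + cos λ·ΔY = −(-0.758219)(486) + (-0.652000)(-170) = 479.33 m.
1° of latitude spans πR/180 = 111195 m; at latitude φ, 1° of longitude spans that × cos φ = 41766.2 m, so Δλ = 479.33 / 41766.2 × 3600 = 41.316″.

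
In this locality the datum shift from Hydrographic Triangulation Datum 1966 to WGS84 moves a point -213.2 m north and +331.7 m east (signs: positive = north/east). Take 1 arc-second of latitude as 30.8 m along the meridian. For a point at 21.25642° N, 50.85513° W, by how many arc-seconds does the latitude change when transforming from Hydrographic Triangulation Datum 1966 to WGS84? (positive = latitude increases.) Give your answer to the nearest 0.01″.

Δφ = -6.92″

1″ of latitude = 30.80 m, so Δφ = -213.2 / 30.80 = -6.922″.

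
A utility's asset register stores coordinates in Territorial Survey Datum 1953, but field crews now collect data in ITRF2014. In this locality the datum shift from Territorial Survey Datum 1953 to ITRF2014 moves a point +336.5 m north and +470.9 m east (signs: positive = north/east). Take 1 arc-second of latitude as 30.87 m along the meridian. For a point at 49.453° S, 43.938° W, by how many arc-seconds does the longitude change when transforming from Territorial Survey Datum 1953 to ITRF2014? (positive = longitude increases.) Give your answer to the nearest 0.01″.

At latitude -49.453°, cos φ = 0.650072.
1″ of longitude at this latitude = 30.87 × cos φ = 20.0677 m, so Δλ = 470.9 / 20.0677 = 23.466″.

Δλ = 23.47″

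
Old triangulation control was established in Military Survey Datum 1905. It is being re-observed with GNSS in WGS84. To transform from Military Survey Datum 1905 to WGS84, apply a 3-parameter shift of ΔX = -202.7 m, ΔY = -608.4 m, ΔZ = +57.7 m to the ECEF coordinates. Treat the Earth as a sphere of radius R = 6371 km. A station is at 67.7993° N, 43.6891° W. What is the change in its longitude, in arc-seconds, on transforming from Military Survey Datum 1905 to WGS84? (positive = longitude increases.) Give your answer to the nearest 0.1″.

sin φ = 0.925866, cos φ = 0.377852, sin λ = -0.690745, cos λ = 0.723099.
East component: ΔE = −sin λ·ΔX + cos λ·ΔY = −(-0.690745)(-202.7) + (0.723099)(-608.4) = -579.95 m.
1° of latitude spans πR/180 = 111195 m; at latitude φ, 1° of longitude spans that × cos φ = 42015.2 m, so Δλ = -579.95 / 42015.2 × 3600 = -49.692″.

Δλ = -49.7″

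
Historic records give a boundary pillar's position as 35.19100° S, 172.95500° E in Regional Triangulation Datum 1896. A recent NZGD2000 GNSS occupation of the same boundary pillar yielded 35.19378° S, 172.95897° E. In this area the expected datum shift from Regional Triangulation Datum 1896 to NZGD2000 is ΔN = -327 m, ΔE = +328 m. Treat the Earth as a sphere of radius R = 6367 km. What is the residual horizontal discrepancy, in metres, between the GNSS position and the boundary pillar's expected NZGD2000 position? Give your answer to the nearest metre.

Observed coordinate differences: Δφ = -0.00278°, Δλ = +0.00397°.
Converting to metres (1° lat = 111125 m, cos φ = 0.817235): observed ΔN = -308.9 m, observed ΔE = 360.5 m.
Subtracting the expected shift leaves a residual of -308.9 − (-327) = 18.1 m north and 360.5 − (328) = 32.5 m east.
Residual distance = √(18.1² + 32.5²) = 37.2 m.

37 m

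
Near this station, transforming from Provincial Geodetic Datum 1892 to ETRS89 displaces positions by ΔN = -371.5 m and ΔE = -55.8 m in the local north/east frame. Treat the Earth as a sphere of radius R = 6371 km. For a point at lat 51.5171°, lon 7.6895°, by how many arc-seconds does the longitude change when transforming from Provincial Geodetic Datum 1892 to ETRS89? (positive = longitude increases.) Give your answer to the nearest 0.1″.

At latitude 51.5171°, cos φ = 0.622281.
One radian of longitude at latitude φ spans R cos φ, so Δλ = ΔE / (R cos φ) = -55.8 / (6371000 × 0.622281) = -1.4075e-05 rad = -2.903″.

Δλ = -2.9″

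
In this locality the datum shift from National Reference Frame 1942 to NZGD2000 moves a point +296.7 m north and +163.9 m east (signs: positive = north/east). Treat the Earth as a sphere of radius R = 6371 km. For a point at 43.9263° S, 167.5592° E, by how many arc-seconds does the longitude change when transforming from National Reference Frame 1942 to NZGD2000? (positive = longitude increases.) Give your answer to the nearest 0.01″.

Δλ = 7.37″

At latitude -43.9263°, cos φ = 0.720233.
One radian of longitude at latitude φ spans R cos φ, so Δλ = ΔE / (R cos φ) = 163.9 / (6371000 × 0.720233) = 3.5719e-05 rad = 7.368″.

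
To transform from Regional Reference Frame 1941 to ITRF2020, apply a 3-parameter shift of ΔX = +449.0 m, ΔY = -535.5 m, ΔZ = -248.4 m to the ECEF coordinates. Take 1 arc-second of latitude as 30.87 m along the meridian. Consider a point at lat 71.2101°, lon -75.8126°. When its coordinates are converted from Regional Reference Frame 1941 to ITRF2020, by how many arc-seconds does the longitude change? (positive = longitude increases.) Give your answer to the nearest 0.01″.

sin φ = 0.946706, cos φ = 0.322099, sin λ = -0.969499, cos λ = 0.245094.
East component: ΔE = −sin λ·ΔX + cos λ·ΔY = −(-0.969499)(449.0) + (0.245094)(-535.5) = 304.06 m.
1° of latitude spans 3600 × 30.87 = 111132 m; at latitude φ, 1° of longitude spans that × cos φ = 35795.5 m, so Δλ = 304.06 / 35795.5 × 3600 = 30.579″.

Δλ = 30.58″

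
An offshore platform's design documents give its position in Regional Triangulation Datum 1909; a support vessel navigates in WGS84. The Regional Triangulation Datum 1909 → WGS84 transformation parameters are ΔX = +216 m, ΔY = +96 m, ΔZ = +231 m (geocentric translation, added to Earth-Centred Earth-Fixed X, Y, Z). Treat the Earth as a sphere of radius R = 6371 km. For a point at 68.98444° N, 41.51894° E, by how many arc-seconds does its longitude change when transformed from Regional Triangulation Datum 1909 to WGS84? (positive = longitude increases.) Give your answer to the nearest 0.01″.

sin φ = 0.933483, cos φ = 0.358621, sin λ = 0.662868, cos λ = 0.748737.
East component: ΔE = −sin λ·ΔX + cos λ·ΔY = −(0.662868)(216) + (0.748737)(96) = -71.30 m.
1° of latitude spans πR/180 = 111195 m; at latitude φ, 1° of longitude spans that × cos φ = 39876.9 m, so Δλ = -71.30 / 39876.9 × 3600 = -6.437″.

Δλ = -6.44″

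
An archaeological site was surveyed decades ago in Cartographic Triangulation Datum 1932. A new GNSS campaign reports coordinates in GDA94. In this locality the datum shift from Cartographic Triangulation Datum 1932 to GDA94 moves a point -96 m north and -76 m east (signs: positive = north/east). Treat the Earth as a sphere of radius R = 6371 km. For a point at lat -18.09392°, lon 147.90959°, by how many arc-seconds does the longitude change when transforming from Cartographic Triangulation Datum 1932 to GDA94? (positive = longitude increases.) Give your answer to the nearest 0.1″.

At latitude -18.09392°, cos φ = 0.950549.
One radian of longitude at latitude φ spans R cos φ, so Δλ = ΔE / (R cos φ) = -76.0 / (6371000 × 0.950549) = -1.2550e-05 rad = -2.589″.

Δλ = -2.6″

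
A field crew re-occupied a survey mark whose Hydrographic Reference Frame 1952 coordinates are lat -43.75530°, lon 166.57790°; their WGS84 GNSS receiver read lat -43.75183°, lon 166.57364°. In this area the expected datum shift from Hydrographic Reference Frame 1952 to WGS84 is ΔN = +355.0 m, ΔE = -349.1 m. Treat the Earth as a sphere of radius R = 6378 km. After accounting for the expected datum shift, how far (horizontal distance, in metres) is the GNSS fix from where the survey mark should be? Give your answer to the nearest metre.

32 m

Observed coordinate differences: Δφ = +0.00347°, Δλ = -0.00426°.
Converting to metres (1° lat = 111317 m, cos φ = 0.722300): observed ΔN = 386.3 m, observed ΔE = -342.5 m.
Subtracting the expected shift leaves a residual of 386.3 − (355.0) = 31.3 m north and -342.5 − (-349.1) = 6.6 m east.
Residual distance = √(31.3² + 6.6²) = 32.0 m.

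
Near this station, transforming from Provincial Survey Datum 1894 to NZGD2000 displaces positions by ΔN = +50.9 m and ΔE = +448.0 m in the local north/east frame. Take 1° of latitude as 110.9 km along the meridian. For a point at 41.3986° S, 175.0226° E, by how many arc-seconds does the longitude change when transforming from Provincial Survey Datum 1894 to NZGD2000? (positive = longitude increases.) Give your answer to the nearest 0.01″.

At latitude -41.3986°, cos φ = 0.750127.
1° of longitude at this latitude = 110.9 × cos φ = 83.19 km, so Δλ = 448.0 / 83189.1 = 0.0053853° = 19.387″.

Δλ = 19.39″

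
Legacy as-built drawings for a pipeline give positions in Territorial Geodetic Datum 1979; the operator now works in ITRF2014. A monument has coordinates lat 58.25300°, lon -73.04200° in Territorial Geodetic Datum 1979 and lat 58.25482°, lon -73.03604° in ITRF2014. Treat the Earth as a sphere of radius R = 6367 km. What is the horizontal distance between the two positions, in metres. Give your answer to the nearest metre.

403 m

Δφ = 58.25482° − 58.25300° = +0.00182°; Δλ = -73.03604° − -73.04200° = +0.00596°.
1° along a meridian = πR/180 = 111125 m.
ΔN = Δφ × 111125 = 202.2 m; ΔE = Δλ × 111125 × cos(58.25300°) = +0.00596 × 111125 × 0.526169 = 348.5 m.
Distance = √(ΔE² + ΔN²) = √(348.5² + 202.2²) = 402.9 m.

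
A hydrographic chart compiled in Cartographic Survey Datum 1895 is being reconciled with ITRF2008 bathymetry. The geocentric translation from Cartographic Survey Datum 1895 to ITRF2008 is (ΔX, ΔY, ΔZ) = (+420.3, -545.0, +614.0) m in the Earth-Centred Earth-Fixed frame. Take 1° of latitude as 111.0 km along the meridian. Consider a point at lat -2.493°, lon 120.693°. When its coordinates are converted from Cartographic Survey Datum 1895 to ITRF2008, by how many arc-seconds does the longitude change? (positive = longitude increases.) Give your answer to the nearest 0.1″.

Δλ = -2.7″

sin φ = -0.043497, cos φ = 0.999054, sin λ = 0.859915, cos λ = -0.510438.
East component: ΔE = −sin λ·ΔX + cos λ·ΔY = −(0.859915)(420.3) + (-0.510438)(-545.0) = -83.23 m.
1° of latitude spans 111000 m; at latitude φ, 1° of longitude spans that × cos φ = 110894.9 m, so Δλ = -83.23 / 110894.9 × 3600 = -2.702″.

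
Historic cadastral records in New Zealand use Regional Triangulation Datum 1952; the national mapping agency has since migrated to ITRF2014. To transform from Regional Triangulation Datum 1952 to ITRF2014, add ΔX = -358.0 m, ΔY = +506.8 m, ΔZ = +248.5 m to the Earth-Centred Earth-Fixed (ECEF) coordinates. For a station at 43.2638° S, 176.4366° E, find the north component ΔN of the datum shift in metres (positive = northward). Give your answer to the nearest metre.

At φ = -43.2638°, λ = 176.4366°: sin φ = -0.685358, cos φ = 0.728206, sin λ = 0.062153, cos λ = -0.998067.
ΔN = −sin φ cos λ·ΔX − sin φ sin λ·ΔY + cos φ·ΔZ = −(-0.685358)(-0.998067)(-358.0) − (-0.685358)(0.062153)(506.8) + (0.728206)(248.5) = 447.43 m.

ΔN = 447 m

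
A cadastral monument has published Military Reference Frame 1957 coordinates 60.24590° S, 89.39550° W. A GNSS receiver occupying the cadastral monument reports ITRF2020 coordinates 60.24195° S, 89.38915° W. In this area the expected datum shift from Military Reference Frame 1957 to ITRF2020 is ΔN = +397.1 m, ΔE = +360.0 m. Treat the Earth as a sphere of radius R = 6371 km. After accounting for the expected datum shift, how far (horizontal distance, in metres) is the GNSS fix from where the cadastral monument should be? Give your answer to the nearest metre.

Observed coordinate differences: Δφ = +0.00395°, Δλ = +0.00635°.
Converting to metres (1° lat = 111195 m, cos φ = 0.496279): observed ΔN = 439.2 m, observed ΔE = 350.4 m.
Subtracting the expected shift leaves a residual of 439.2 − (397.1) = 42.1 m north and 350.4 − (360.0) = -9.6 m east.
Residual distance = √(42.1² + (-9.6)²) = 43.2 m.

43 m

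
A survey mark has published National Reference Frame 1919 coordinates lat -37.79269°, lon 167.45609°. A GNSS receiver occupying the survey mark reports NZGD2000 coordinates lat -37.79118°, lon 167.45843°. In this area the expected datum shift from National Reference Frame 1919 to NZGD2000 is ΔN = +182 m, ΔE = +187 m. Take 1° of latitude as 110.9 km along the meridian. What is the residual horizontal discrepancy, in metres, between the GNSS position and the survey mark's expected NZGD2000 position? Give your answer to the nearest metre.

23 m

Observed coordinate differences: Δφ = +0.00151°, Δλ = +0.00234°.
Converting to metres (1° lat = 110900 m, cos φ = 0.790233): observed ΔN = 167.5 m, observed ΔE = 205.1 m.
Subtracting the expected shift leaves a residual of 167.5 − (182) = -14.5 m north and 205.1 − (187) = 18.1 m east.
Residual distance = √((-14.5)² + 18.1²) = 23.2 m.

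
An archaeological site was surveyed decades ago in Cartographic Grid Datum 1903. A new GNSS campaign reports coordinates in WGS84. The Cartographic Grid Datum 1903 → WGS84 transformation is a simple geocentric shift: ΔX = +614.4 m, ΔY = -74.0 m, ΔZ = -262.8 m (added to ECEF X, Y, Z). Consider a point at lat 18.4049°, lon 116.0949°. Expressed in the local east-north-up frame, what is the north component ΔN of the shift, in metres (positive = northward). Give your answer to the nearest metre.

ΔN = -143 m

At φ = 18.4049°, λ = 116.0949°: sin φ = 0.315730, cos φ = 0.948849, sin λ = 0.898067, cos λ = -0.439859.
ΔN = −sin φ cos λ·ΔX − sin φ sin λ·ΔY + cos φ·ΔZ = −(0.315730)(-0.439859)(614.4) − (0.315730)(0.898067)(-74.0) + (0.948849)(-262.8) = -143.05 m.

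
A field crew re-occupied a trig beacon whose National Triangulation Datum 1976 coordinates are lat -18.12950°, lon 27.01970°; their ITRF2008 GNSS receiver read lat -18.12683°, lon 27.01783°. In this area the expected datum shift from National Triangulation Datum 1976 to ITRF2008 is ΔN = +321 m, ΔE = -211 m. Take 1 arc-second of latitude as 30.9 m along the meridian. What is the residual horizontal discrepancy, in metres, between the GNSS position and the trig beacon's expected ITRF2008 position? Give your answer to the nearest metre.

27 m

Observed coordinate differences: Δφ = +0.00267°, Δλ = -0.00187°.
Converting to metres (1° lat = 111240 m, cos φ = 0.950356): observed ΔN = 297.0 m, observed ΔE = -197.7 m.
Subtracting the expected shift leaves a residual of 297.0 − (321) = -24.0 m north and -197.7 − (-211) = 13.3 m east.
Residual distance = √((-24.0)² + 13.3²) = 27.4 m.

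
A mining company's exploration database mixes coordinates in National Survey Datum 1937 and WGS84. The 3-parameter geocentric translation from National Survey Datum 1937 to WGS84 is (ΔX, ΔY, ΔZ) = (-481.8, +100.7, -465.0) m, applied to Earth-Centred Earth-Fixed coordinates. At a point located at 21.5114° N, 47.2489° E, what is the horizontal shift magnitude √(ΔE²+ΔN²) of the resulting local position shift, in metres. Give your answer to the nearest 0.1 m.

541.9 m

At φ = 21.5114°, λ = 47.2489°: sin φ = 0.366686, cos φ = 0.930345, sin λ = 0.734309, cos λ = 0.678815.
ΔE = −sin λ·ΔX + cos λ·ΔY = −(0.734309)·(-481.8) + (0.678815)·(100.7) = 422.15 m.
ΔN = −sin φ cos λ·ΔX − sin φ sin λ·ΔY + cos φ·ΔZ = −(0.366686)(0.678815)(-481.8) − (0.366686)(0.734309)(100.7) + (0.930345)(-465.0) = -339.80 m.
Horizontal magnitude = √(ΔE² + ΔN²) = √(422.15² + (-339.80)²) = 541.91 m.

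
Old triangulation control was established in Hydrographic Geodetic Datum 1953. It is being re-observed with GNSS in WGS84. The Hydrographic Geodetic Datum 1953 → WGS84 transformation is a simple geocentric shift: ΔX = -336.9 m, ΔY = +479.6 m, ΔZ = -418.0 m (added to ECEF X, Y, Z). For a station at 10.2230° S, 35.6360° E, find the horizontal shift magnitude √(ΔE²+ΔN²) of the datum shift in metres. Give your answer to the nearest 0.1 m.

715.5 m

At φ = -10.2230°, λ = 35.6360°: sin φ = -0.177480, cos φ = 0.984124, sin λ = 0.582634, cos λ = 0.812735.
ΔE = −sin λ·ΔX + cos λ·ΔY = −(0.582634)·(-336.9) + (0.812735)·(479.6) = 586.08 m.
ΔN = −sin φ cos λ·ΔX − sin φ sin λ·ΔY + cos φ·ΔZ = −(-0.177480)(0.812735)(-336.9) − (-0.177480)(0.582634)(479.6) + (0.984124)(-418.0) = -410.37 m.
Horizontal magnitude = √(ΔE² + ΔN²) = √(586.08² + (-410.37)²) = 715.46 m.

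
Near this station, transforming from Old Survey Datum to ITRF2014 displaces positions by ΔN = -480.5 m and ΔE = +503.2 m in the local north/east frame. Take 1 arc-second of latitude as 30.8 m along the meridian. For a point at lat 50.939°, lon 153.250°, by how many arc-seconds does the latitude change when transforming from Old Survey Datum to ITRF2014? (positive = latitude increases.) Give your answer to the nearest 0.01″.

Δφ = -15.60″

1″ of latitude = 30.80 m, so Δφ = -480.5 / 30.80 = -15.601″.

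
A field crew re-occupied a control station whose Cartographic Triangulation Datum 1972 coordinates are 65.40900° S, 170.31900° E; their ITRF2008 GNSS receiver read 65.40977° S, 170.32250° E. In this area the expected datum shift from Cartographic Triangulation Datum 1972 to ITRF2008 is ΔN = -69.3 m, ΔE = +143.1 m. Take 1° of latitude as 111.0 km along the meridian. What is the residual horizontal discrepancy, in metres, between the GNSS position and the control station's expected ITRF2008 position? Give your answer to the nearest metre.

25 m

Observed coordinate differences: Δφ = -0.00077°, Δλ = +0.00350°.
Converting to metres (1° lat = 111000 m, cos φ = 0.416138): observed ΔN = -85.5 m, observed ΔE = 161.7 m.
Subtracting the expected shift leaves a residual of -85.5 − (-69.3) = -16.2 m north and 161.7 − (143.1) = 18.6 m east.
Residual distance = √((-16.2)² + 18.6²) = 24.6 m.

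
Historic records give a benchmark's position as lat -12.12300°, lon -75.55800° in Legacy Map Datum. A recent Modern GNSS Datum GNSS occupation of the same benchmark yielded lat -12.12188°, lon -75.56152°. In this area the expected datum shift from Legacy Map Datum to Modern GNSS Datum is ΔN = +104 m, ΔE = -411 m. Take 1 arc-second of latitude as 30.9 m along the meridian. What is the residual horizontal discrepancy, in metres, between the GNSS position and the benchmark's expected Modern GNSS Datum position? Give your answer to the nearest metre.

35 m

Observed coordinate differences: Δφ = +0.00112°, Δλ = -0.00352°.
Converting to metres (1° lat = 111240 m, cos φ = 0.977699): observed ΔN = 124.6 m, observed ΔE = -382.8 m.
Subtracting the expected shift leaves a residual of 124.6 − (104) = 20.6 m north and -382.8 − (-411) = 28.2 m east.
Residual distance = √(20.6² + 28.2²) = 34.9 m.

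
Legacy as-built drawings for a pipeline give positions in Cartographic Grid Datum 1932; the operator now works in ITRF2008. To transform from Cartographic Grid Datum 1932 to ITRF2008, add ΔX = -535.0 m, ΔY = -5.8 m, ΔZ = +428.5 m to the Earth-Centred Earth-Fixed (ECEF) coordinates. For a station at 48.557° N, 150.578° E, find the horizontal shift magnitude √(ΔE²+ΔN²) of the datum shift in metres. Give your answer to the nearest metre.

The local east axis at (φ, λ) is (−sin λ, cos λ, 0), so ΔE = −sin(150.578°)·(-535.0) + cos(150.578°)·(-5.8) = 267.86 m.
The local north axis is (−sin φ cos λ, −sin φ sin λ, cos φ), giving ΔN = -349.319 + 2.136 + 283.613 = -63.57 m.
Horizontal magnitude = √(ΔE² + ΔN²) = √(267.86² + (-63.57)²) = 275.30 m.

275 m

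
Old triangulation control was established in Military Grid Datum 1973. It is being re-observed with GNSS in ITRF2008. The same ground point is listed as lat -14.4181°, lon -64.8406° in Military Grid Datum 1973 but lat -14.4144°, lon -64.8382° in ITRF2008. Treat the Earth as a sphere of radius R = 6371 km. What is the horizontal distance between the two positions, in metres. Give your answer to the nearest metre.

486 m

Δφ = -14.4144° − -14.4181° = +0.0037°; Δλ = -64.8382° − -64.8406° = +0.0024°.
1° along a meridian = πR/180 = 111195 m.
ΔN = Δφ × 111195 = 411.4 m; ΔE = Δλ × 111195 × cos(-14.4181°) = +0.0024 × 111195 × 0.968505 = 258.5 m.
Distance = √(ΔE² + ΔN²) = √(258.5² + 411.4²) = 485.9 m.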